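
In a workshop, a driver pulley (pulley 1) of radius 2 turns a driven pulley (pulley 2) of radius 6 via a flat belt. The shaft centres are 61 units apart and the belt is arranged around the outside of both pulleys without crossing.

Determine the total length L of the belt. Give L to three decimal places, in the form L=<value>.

open belt: β = asin((r2−r1)/C) = asin(4/61) = 3.7598°
wrap1 = π − 2β = 172.4804°
wrap2 = π + 2β = 187.5196°
tangent length = C·cosβ = 60.8687
L = r1·wrap1 + r2·wrap2 + 2·C·cosβ = 2·3.0104 + 6·3.2728 + 2·60.8687 = 147.3951

L=147.395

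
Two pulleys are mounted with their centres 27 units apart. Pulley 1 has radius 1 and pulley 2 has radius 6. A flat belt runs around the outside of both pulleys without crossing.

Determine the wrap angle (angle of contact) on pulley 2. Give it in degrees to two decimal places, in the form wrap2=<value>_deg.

wrap2=201.34_deg

open belt: β = asin((r2−r1)/C) = asin(5/27) = 10.6719°
wrap1 = π − 2β = 158.6561°
wrap2 = π + 2β = 201.3439°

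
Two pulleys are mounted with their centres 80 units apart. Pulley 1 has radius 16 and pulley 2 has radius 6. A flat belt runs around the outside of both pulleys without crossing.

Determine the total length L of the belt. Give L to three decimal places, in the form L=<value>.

L=230.367

open belt: β = asin((r2−r1)/C) = asin(-10/80) = -7.1808°
wrap1 = π − 2β = 194.3615°
wrap2 = π + 2β = 165.6385°
tangent length = C·cosβ = 79.3725
L = r1·wrap1 + r2·wrap2 + 2·C·cosβ = 16·3.3922 + 6·2.8909 + 2·79.3725 = 230.3667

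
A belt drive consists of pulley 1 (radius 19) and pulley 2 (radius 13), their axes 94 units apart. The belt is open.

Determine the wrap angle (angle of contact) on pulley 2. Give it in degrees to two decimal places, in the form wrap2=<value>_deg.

open belt: β = asin((r2−r1)/C) = asin(-6/94) = -3.6597°
wrap1 = π − 2β = 187.3193°
wrap2 = π + 2β = 172.6807°

wrap2=172.68_deg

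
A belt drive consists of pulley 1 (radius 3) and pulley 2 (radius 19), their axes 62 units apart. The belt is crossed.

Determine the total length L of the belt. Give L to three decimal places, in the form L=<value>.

L=201.007

crossed belt: β = asin((r1+r2)/C) = asin(22/62) = 20.7836°
wrap1 = wrap2 = π + 2β = 221.5671°
tangent length = C·cosβ = 57.9655
L = (r1+r2)·wrap + 2·C·cosβ = 22·3.8671 + 2·57.9655 = 201.0067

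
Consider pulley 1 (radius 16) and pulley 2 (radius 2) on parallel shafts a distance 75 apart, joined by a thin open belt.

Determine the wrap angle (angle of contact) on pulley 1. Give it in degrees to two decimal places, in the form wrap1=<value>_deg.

wrap1=201.52_deg

open belt: β = asin((r2−r1)/C) = asin(-14/75) = -10.7583°
wrap1 = π − 2β = 201.5166°
wrap2 = π + 2β = 158.4834°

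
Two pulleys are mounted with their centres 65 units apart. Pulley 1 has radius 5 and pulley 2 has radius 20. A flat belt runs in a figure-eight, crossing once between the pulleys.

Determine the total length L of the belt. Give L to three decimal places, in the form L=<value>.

crossed belt: β = asin((r1+r2)/C) = asin(25/65) = 22.6199°
wrap1 = wrap2 = π + 2β = 225.2397°
tangent length = C·cosβ = 60.0000
L = (r1+r2)·wrap + 2·C·cosβ = 25·3.9312 + 2·60.0000 = 218.2794

L=218.279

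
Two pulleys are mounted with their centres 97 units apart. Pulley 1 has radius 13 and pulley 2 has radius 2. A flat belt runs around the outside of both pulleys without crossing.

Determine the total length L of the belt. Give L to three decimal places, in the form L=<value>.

L=242.373

open belt: β = asin((r2−r1)/C) = asin(-11/97) = -6.5115°
wrap1 = π − 2β = 193.0229°
wrap2 = π + 2β = 166.9771°
tangent length = C·cosβ = 96.3743
L = r1·wrap1 + r2·wrap2 + 2·C·cosβ = 13·3.3689 + 2·2.9143 + 2·96.3743 = 242.3727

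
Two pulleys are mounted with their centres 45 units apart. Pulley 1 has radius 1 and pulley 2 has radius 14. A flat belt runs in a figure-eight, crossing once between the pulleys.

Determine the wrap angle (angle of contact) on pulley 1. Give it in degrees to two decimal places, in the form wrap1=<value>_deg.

wrap1=218.94_deg

crossed belt: β = asin((r1+r2)/C) = asin(15/45) = 19.4712°
wrap1 = wrap2 = π + 2β = 218.9424°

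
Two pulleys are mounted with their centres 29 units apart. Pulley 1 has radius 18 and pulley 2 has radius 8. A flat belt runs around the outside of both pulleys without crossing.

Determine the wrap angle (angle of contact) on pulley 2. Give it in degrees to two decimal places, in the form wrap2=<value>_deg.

wrap2=139.66_deg

open belt: β = asin((r2−r1)/C) = asin(-10/29) = -20.1713°
wrap1 = π − 2β = 220.3425°
wrap2 = π + 2β = 139.6575°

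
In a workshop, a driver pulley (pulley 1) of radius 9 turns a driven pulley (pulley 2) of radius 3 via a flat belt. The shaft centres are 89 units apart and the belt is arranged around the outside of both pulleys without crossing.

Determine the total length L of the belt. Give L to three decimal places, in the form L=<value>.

L=216.104

open belt: β = asin((r2−r1)/C) = asin(-6/89) = -3.8656°
wrap1 = π − 2β = 187.7311°
wrap2 = π + 2β = 172.2689°
tangent length = C·cosβ = 88.7975
L = r1·wrap1 + r2·wrap2 + 2·C·cosβ = 9·3.2765 + 3·3.0067 + 2·88.7975 = 216.1038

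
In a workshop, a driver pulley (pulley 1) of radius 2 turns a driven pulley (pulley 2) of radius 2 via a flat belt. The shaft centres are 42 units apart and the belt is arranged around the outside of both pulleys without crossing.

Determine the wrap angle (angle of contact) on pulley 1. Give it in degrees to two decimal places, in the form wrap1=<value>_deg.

open belt: β = asin((r2−r1)/C) = asin(0/42) = 0.0000°
wrap1 = π − 2β = 180.0000°
wrap2 = π + 2β = 180.0000°

wrap1=180.00_deg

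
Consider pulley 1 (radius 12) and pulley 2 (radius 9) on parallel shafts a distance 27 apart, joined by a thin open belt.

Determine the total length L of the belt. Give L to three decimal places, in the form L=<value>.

open belt: β = asin((r2−r1)/C) = asin(-3/27) = -6.3794°
wrap1 = π − 2β = 192.7587°
wrap2 = π + 2β = 167.2413°
tangent length = C·cosβ = 26.8328
L = r1·wrap1 + r2·wrap2 + 2·C·cosβ = 12·3.3643 + 9·2.9189 + 2·26.8328 = 120.3071

L=120.307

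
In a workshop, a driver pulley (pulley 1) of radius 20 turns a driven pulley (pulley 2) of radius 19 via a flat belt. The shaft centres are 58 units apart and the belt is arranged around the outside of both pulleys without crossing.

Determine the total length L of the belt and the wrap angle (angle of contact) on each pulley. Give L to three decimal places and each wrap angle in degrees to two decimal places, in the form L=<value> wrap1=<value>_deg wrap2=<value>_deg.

open belt: β = asin((r2−r1)/C) = asin(-1/58) = -0.9879°
wrap1 = π − 2β = 181.9758°
wrap2 = π + 2β = 178.0242°
tangent length = C·cosβ = 57.9914
L = r1·wrap1 + r2·wrap2 + 2·C·cosβ = 20·3.1761 + 19·3.1071 + 2·57.9914 = 238.5394

L=238.539 wrap1=181.98_deg wrap2=178.02_deg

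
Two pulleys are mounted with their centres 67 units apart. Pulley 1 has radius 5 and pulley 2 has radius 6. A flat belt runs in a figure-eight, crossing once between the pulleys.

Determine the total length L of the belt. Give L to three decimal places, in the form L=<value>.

crossed belt: β = asin((r1+r2)/C) = asin(11/67) = 9.4496°
wrap1 = wrap2 = π + 2β = 198.8991°
tangent length = C·cosβ = 66.0908
L = (r1+r2)·wrap + 2·C·cosβ = 11·3.4714 + 2·66.0908 = 170.3676

L=170.368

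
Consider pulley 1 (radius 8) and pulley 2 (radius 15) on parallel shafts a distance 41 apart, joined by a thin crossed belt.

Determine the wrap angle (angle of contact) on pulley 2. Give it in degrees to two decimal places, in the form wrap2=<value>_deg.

crossed belt: β = asin((r1+r2)/C) = asin(23/41) = 34.1233°
wrap1 = wrap2 = π + 2β = 248.2466°

wrap2=248.25_deg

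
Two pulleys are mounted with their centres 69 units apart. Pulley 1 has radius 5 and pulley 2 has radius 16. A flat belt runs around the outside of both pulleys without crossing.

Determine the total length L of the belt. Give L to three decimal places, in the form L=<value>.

open belt: β = asin((r2−r1)/C) = asin(11/69) = 9.1732°
wrap1 = π − 2β = 161.6535°
wrap2 = π + 2β = 198.3465°
tangent length = C·cosβ = 68.1175
L = r1·wrap1 + r2·wrap2 + 2·C·cosβ = 5·2.8214 + 16·3.4618 + 2·68.1175 = 205.7308

L=205.731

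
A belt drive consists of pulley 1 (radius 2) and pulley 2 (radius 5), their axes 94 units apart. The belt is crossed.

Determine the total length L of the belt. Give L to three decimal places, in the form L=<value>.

L=210.513

crossed belt: β = asin((r1+r2)/C) = asin(7/94) = 4.2707°
wrap1 = wrap2 = π + 2β = 188.5413°
tangent length = C·cosβ = 93.7390
L = (r1+r2)·wrap + 2·C·cosβ = 7·3.2907 + 2·93.7390 = 210.5127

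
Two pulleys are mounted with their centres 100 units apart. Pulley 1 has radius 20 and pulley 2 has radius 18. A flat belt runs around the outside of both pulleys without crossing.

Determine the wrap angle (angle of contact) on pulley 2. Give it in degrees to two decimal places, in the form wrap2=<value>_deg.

open belt: β = asin((r2−r1)/C) = asin(-2/100) = -1.1460°
wrap1 = π − 2β = 182.2920°
wrap2 = π + 2β = 177.7080°

wrap2=177.71_deg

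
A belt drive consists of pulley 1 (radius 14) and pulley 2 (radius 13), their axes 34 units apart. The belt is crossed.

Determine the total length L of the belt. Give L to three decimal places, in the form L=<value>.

crossed belt: β = asin((r1+r2)/C) = asin(27/34) = 52.5720°
wrap1 = wrap2 = π + 2β = 285.1440°
tangent length = C·cosβ = 20.6640
L = (r1+r2)·wrap + 2·C·cosβ = 27·4.9767 + 2·20.6640 = 175.6989

L=175.699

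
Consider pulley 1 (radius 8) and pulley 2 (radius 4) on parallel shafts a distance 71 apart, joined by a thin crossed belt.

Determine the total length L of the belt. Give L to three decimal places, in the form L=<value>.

L=181.732

crossed belt: β = asin((r1+r2)/C) = asin(12/71) = 9.7305°
wrap1 = wrap2 = π + 2β = 199.4610°
tangent length = C·cosβ = 69.9786
L = (r1+r2)·wrap + 2·C·cosβ = 12·3.4813 + 2·69.9786 = 181.7322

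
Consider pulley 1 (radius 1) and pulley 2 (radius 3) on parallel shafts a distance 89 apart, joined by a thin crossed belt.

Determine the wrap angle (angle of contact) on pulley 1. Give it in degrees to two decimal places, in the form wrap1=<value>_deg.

crossed belt: β = asin((r1+r2)/C) = asin(4/89) = 2.5760°
wrap1 = wrap2 = π + 2β = 185.1519°

wrap1=185.15_deg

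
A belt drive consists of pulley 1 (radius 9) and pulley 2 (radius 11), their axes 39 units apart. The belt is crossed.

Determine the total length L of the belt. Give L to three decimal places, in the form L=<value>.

L=151.333

crossed belt: β = asin((r1+r2)/C) = asin(20/39) = 30.8519°
wrap1 = wrap2 = π + 2β = 241.7038°
tangent length = C·cosβ = 33.4813
L = (r1+r2)·wrap + 2·C·cosβ = 20·4.2185 + 2·33.4813 = 151.3332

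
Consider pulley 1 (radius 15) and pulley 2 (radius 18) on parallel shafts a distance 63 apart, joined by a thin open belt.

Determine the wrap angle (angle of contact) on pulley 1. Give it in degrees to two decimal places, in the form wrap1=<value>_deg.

wrap1=174.54_deg

open belt: β = asin((r2−r1)/C) = asin(3/63) = 2.7294°
wrap1 = π − 2β = 174.5412°
wrap2 = π + 2β = 185.4588°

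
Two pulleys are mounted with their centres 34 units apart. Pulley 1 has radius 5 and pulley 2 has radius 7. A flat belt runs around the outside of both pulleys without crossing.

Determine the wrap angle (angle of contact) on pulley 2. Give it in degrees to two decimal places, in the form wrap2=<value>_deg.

open belt: β = asin((r2−r1)/C) = asin(2/34) = 3.3723°
wrap1 = π − 2β = 173.2554°
wrap2 = π + 2β = 186.7446°

wrap2=186.74_deg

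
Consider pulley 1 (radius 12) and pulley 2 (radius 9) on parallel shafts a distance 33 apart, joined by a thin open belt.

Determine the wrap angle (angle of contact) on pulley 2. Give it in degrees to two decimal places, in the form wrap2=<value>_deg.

wrap2=169.57_deg

open belt: β = asin((r2−r1)/C) = asin(-3/33) = -5.2159°
wrap1 = π − 2β = 190.4318°
wrap2 = π + 2β = 169.5682°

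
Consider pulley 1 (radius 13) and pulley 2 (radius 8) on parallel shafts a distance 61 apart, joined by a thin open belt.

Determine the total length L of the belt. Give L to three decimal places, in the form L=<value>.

open belt: β = asin((r2−r1)/C) = asin(-5/61) = -4.7017°
wrap1 = π − 2β = 189.4033°
wrap2 = π + 2β = 170.5967°
tangent length = C·cosβ = 60.7947
L = r1·wrap1 + r2·wrap2 + 2·C·cosβ = 13·3.3057 + 8·2.9775 + 2·60.7947 = 188.3835

L=188.384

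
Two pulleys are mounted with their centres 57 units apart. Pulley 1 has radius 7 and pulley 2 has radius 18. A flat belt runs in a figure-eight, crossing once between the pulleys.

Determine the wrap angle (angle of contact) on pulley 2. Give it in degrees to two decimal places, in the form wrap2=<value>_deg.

crossed belt: β = asin((r1+r2)/C) = asin(25/57) = 26.0144°
wrap1 = wrap2 = π + 2β = 232.0287°

wrap2=232.03_deg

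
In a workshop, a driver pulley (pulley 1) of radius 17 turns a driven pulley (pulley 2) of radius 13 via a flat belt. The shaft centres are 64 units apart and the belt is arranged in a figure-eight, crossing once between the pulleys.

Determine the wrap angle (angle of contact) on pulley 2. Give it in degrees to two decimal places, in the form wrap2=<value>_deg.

crossed belt: β = asin((r1+r2)/C) = asin(30/64) = 27.9532°
wrap1 = wrap2 = π + 2β = 235.9064°

wrap2=235.91_deg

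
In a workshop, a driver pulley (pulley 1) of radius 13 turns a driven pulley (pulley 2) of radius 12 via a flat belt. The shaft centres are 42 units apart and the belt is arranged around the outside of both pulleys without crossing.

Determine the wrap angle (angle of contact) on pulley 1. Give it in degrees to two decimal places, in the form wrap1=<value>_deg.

wrap1=182.73_deg

open belt: β = asin((r2−r1)/C) = asin(-1/42) = -1.3643°
wrap1 = π − 2β = 182.7286°
wrap2 = π + 2β = 177.2714°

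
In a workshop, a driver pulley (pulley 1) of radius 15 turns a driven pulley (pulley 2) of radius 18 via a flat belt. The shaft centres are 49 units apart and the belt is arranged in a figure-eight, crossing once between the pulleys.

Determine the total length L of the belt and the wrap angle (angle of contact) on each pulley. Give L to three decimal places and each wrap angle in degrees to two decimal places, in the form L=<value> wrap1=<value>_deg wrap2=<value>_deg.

crossed belt: β = asin((r1+r2)/C) = asin(33/49) = 42.3354°
wrap1 = wrap2 = π + 2β = 264.6708°
tangent length = C·cosβ = 36.2215
L = (r1+r2)·wrap + 2·C·cosβ = 33·4.6194 + 2·36.2215 = 224.8825

L=224.883 wrap1=264.67_deg wrap2=264.67_deg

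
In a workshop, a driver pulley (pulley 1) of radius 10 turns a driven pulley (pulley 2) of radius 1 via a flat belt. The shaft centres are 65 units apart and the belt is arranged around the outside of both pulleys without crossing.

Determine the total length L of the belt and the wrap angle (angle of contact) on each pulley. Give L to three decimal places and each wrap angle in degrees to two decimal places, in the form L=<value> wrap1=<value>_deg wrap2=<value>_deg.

open belt: β = asin((r2−r1)/C) = asin(-9/65) = -7.9588°
wrap1 = π − 2β = 195.9177°
wrap2 = π + 2β = 164.0823°
tangent length = C·cosβ = 64.3739
L = r1·wrap1 + r2·wrap2 + 2·C·cosβ = 10·3.4194 + 1·2.8638 + 2·64.3739 = 165.8057

L=165.806 wrap1=195.92_deg wrap2=164.08_deg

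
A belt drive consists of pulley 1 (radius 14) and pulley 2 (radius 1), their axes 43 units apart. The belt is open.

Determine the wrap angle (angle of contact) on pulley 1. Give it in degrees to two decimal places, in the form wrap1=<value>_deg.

wrap1=215.19_deg

open belt: β = asin((r2−r1)/C) = asin(-13/43) = -17.5973°
wrap1 = π − 2β = 215.1947°
wrap2 = π + 2β = 144.8053°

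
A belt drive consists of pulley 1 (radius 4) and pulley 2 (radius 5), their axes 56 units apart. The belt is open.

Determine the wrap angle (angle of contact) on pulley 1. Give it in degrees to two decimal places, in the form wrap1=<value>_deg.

wrap1=177.95_deg

open belt: β = asin((r2−r1)/C) = asin(1/56) = 1.0232°
wrap1 = π − 2β = 177.9536°
wrap2 = π + 2β = 182.0464°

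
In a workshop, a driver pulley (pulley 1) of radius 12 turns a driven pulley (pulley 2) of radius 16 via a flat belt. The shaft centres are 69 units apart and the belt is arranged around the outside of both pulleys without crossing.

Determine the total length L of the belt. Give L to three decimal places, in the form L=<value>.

open belt: β = asin((r2−r1)/C) = asin(4/69) = 3.3234°
wrap1 = π − 2β = 173.3533°
wrap2 = π + 2β = 186.6467°
tangent length = C·cosβ = 68.8840
L = r1·wrap1 + r2·wrap2 + 2·C·cosβ = 12·3.0256 + 16·3.2576 + 2·68.8840 = 226.1965

L=226.197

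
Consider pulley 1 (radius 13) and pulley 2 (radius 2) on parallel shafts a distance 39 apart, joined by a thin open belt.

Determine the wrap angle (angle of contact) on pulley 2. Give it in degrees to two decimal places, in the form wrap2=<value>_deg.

open belt: β = asin((r2−r1)/C) = asin(-11/39) = -16.3827°
wrap1 = π − 2β = 212.7653°
wrap2 = π + 2β = 147.2347°

wrap2=147.23_deg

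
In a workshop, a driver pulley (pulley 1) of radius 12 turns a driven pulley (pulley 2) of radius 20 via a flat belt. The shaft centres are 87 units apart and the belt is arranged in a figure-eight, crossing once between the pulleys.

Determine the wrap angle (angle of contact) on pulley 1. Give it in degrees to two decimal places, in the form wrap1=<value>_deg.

wrap1=223.16_deg

crossed belt: β = asin((r1+r2)/C) = asin(32/87) = 21.5810°
wrap1 = wrap2 = π + 2β = 223.1620°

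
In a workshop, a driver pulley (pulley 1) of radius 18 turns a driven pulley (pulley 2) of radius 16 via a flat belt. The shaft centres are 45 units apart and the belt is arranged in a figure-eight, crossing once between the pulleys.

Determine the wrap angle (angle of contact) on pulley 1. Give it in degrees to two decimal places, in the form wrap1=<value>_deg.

crossed belt: β = asin((r1+r2)/C) = asin(34/45) = 49.0739°
wrap1 = wrap2 = π + 2β = 278.1479°

wrap1=278.15_deg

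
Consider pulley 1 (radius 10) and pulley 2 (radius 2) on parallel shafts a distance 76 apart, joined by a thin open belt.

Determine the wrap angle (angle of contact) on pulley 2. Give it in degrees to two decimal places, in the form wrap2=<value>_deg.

wrap2=167.92_deg

open belt: β = asin((r2−r1)/C) = asin(-8/76) = -6.0423°
wrap1 = π − 2β = 192.0847°
wrap2 = π + 2β = 167.9153°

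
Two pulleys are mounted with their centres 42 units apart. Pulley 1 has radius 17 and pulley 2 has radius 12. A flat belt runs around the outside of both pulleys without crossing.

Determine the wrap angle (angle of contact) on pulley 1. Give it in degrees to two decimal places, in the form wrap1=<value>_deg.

wrap1=193.67_deg

open belt: β = asin((r2−r1)/C) = asin(-5/42) = -6.8371°
wrap1 = π − 2β = 193.6743°
wrap2 = π + 2β = 166.3257°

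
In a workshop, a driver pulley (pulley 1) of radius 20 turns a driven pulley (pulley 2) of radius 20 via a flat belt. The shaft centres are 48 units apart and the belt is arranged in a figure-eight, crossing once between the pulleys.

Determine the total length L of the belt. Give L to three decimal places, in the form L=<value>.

L=257.539

crossed belt: β = asin((r1+r2)/C) = asin(40/48) = 56.4427°
wrap1 = wrap2 = π + 2β = 292.8854°
tangent length = C·cosβ = 26.5330
L = (r1+r2)·wrap + 2·C·cosβ = 40·5.1118 + 2·26.5330 = 257.5386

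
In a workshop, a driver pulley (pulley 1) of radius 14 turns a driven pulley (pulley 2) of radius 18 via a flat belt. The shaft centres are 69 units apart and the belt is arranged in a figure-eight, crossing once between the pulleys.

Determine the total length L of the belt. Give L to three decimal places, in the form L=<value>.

crossed belt: β = asin((r1+r2)/C) = asin(32/69) = 27.6305°
wrap1 = wrap2 = π + 2β = 235.2611°
tangent length = C·cosβ = 61.1310
L = (r1+r2)·wrap + 2·C·cosβ = 32·4.1061 + 2·61.1310 = 253.6566

L=253.657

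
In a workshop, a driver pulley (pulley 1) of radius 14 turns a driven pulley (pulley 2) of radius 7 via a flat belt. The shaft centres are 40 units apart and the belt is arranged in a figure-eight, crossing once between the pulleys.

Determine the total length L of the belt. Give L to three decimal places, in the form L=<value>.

crossed belt: β = asin((r1+r2)/C) = asin(21/40) = 31.6682°
wrap1 = wrap2 = π + 2β = 243.3365°
tangent length = C·cosβ = 34.0441
L = (r1+r2)·wrap + 2·C·cosβ = 21·4.2470 + 2·34.0441 = 157.2757

L=157.276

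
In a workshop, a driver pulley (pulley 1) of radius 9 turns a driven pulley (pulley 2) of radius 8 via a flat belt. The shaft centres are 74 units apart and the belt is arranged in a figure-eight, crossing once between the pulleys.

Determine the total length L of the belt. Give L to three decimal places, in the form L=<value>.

crossed belt: β = asin((r1+r2)/C) = asin(17/74) = 13.2812°
wrap1 = wrap2 = π + 2β = 206.5623°
tangent length = C·cosβ = 72.0208
L = (r1+r2)·wrap + 2·C·cosβ = 17·3.6052 + 2·72.0208 = 205.3299

L=205.330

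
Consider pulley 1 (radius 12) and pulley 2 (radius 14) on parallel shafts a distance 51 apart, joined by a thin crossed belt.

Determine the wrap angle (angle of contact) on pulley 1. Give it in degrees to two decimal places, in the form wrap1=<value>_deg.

wrap1=241.30_deg

crossed belt: β = asin((r1+r2)/C) = asin(26/51) = 30.6508°
wrap1 = wrap2 = π + 2β = 241.3015°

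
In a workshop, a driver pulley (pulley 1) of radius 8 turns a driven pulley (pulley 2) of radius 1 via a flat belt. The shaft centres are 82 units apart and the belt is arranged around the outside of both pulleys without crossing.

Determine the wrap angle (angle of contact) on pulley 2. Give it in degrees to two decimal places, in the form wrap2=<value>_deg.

open belt: β = asin((r2−r1)/C) = asin(-7/82) = -4.8971°
wrap1 = π − 2β = 189.7941°
wrap2 = π + 2β = 170.2059°

wrap2=170.21_deg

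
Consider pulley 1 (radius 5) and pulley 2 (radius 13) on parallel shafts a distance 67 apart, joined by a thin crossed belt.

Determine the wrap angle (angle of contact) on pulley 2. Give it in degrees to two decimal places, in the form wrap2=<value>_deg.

wrap2=211.17_deg

crossed belt: β = asin((r1+r2)/C) = asin(18/67) = 15.5843°
wrap1 = wrap2 = π + 2β = 211.1687°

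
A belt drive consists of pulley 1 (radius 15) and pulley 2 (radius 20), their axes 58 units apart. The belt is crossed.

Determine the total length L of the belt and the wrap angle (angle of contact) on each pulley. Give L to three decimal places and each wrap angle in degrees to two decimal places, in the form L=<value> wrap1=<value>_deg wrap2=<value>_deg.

crossed belt: β = asin((r1+r2)/C) = asin(35/58) = 37.1173°
wrap1 = wrap2 = π + 2β = 254.2345°
tangent length = C·cosβ = 46.2493
L = (r1+r2)·wrap + 2·C·cosβ = 35·4.4372 + 2·46.2493 = 247.8017

L=247.802 wrap1=254.23_deg wrap2=254.23_deg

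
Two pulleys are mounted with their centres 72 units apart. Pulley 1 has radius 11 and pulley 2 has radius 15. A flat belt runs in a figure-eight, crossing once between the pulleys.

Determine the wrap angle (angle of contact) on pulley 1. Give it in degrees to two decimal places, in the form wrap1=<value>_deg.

wrap1=222.34_deg

crossed belt: β = asin((r1+r2)/C) = asin(26/72) = 21.1684°
wrap1 = wrap2 = π + 2β = 222.3369°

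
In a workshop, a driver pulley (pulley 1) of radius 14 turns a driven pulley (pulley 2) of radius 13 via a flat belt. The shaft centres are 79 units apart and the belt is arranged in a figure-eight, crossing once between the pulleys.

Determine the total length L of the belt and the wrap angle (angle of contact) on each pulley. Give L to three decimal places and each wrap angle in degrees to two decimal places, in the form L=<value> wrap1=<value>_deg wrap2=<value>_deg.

L=252.144 wrap1=219.97_deg wrap2=219.97_deg

crossed belt: β = asin((r1+r2)/C) = asin(27/79) = 19.9849°
wrap1 = wrap2 = π + 2β = 219.9698°
tangent length = C·cosβ = 74.2428
L = (r1+r2)·wrap + 2·C·cosβ = 27·3.8392 + 2·74.2428 = 252.1440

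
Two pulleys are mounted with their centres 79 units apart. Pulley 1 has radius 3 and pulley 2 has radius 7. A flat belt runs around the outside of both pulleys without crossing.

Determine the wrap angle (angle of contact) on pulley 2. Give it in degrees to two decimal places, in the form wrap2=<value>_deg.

wrap2=185.80_deg

open belt: β = asin((r2−r1)/C) = asin(4/79) = 2.9023°
wrap1 = π − 2β = 174.1954°
wrap2 = π + 2β = 185.8046°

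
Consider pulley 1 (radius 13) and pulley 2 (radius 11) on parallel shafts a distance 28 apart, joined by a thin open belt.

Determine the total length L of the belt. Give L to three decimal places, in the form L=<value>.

L=131.541

open belt: β = asin((r2−r1)/C) = asin(-2/28) = -4.0960°
wrap1 = π − 2β = 188.1921°
wrap2 = π + 2β = 171.8079°
tangent length = C·cosβ = 27.9285
L = r1·wrap1 + r2·wrap2 + 2·C·cosβ = 13·3.2846 + 11·2.9986 + 2·27.9285 = 131.5411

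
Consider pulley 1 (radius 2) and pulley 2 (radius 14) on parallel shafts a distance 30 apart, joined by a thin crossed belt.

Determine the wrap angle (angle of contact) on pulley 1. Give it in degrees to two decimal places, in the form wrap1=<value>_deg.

wrap1=244.46_deg

crossed belt: β = asin((r1+r2)/C) = asin(16/30) = 32.2310°
wrap1 = wrap2 = π + 2β = 244.4619°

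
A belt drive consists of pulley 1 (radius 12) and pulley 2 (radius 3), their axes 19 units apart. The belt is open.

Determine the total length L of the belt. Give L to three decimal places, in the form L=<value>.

L=89.473

open belt: β = asin((r2−r1)/C) = asin(-9/19) = -28.2737°
wrap1 = π − 2β = 236.5474°
wrap2 = π + 2β = 123.4526°
tangent length = C·cosβ = 16.7332
L = r1·wrap1 + r2·wrap2 + 2·C·cosβ = 12·4.1285 + 3·2.1547 + 2·16.7332 = 89.4727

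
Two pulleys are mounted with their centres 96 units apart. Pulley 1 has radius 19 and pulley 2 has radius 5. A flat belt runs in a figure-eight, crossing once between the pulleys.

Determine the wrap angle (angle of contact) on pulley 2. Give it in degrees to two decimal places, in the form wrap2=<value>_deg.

wrap2=208.96_deg

crossed belt: β = asin((r1+r2)/C) = asin(24/96) = 14.4775°
wrap1 = wrap2 = π + 2β = 208.9550°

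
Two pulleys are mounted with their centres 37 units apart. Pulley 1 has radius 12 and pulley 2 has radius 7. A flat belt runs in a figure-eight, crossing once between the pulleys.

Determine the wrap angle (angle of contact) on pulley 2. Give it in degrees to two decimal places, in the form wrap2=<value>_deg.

crossed belt: β = asin((r1+r2)/C) = asin(19/37) = 30.8981°
wrap1 = wrap2 = π + 2β = 241.7963°

wrap2=241.80_deg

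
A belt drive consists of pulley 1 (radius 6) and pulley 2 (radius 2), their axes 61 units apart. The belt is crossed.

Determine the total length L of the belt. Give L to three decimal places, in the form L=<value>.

L=148.183

crossed belt: β = asin((r1+r2)/C) = asin(8/61) = 7.5359°
wrap1 = wrap2 = π + 2β = 195.0718°
tangent length = C·cosβ = 60.4731
L = (r1+r2)·wrap + 2·C·cosβ = 8·3.4046 + 2·60.4731 = 148.1834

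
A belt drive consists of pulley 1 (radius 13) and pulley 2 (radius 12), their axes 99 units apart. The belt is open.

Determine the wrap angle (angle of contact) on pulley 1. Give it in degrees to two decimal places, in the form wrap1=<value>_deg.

wrap1=181.16_deg

open belt: β = asin((r2−r1)/C) = asin(-1/99) = -0.5788°
wrap1 = π − 2β = 181.1575°
wrap2 = π + 2β = 178.8425°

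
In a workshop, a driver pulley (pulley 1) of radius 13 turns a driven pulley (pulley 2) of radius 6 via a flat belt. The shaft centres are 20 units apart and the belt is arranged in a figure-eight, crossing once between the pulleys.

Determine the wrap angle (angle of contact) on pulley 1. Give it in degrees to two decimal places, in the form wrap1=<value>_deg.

crossed belt: β = asin((r1+r2)/C) = asin(19/20) = 71.8051°
wrap1 = wrap2 = π + 2β = 323.6103°

wrap1=323.61_deg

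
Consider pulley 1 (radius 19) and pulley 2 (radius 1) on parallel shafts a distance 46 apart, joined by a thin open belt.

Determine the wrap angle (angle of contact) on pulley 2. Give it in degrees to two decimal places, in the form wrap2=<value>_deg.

open belt: β = asin((r2−r1)/C) = asin(-18/46) = -23.0357°
wrap1 = π − 2β = 226.0714°
wrap2 = π + 2β = 133.9286°

wrap2=133.93_deg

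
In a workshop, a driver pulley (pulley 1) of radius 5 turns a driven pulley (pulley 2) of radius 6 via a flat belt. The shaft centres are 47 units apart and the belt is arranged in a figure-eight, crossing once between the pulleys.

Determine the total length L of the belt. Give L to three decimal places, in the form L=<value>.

crossed belt: β = asin((r1+r2)/C) = asin(11/47) = 13.5352°
wrap1 = wrap2 = π + 2β = 207.0704°
tangent length = C·cosβ = 45.6946
L = (r1+r2)·wrap + 2·C·cosβ = 11·3.6141 + 2·45.6946 = 131.1439

L=131.144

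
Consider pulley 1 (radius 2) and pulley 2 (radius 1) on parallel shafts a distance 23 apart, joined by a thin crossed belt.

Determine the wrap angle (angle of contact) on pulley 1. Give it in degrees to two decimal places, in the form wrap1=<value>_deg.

crossed belt: β = asin((r1+r2)/C) = asin(3/23) = 7.4947°
wrap1 = wrap2 = π + 2β = 194.9894°

wrap1=194.99_deg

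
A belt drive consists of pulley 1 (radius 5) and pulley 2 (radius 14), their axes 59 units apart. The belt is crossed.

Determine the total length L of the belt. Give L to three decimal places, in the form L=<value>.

crossed belt: β = asin((r1+r2)/C) = asin(19/59) = 18.7860°
wrap1 = wrap2 = π + 2β = 217.5719°
tangent length = C·cosβ = 55.8570
L = (r1+r2)·wrap + 2·C·cosβ = 19·3.7973 + 2·55.8570 = 183.8635

L=183.864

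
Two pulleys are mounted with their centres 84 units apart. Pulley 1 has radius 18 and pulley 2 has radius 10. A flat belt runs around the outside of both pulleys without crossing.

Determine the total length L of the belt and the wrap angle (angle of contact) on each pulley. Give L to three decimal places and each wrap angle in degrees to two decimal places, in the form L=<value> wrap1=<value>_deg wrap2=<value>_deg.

open belt: β = asin((r2−r1)/C) = asin(-8/84) = -5.4650°
wrap1 = π − 2β = 190.9300°
wrap2 = π + 2β = 169.0700°
tangent length = C·cosβ = 83.6182
L = r1·wrap1 + r2·wrap2 + 2·C·cosβ = 18·3.3324 + 10·2.9508 + 2·83.6182 = 256.7271

L=256.727 wrap1=190.93_deg wrap2=169.07_deg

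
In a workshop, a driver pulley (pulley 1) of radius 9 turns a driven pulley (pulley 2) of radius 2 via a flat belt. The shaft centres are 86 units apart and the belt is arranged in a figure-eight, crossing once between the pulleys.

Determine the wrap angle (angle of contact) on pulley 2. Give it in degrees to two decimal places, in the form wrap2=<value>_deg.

wrap2=194.70_deg

crossed belt: β = asin((r1+r2)/C) = asin(11/86) = 7.3487°
wrap1 = wrap2 = π + 2β = 194.6973°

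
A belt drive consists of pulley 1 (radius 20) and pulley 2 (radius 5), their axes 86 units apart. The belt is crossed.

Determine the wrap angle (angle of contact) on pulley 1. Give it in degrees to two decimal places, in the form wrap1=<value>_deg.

wrap1=213.80_deg

crossed belt: β = asin((r1+r2)/C) = asin(25/86) = 16.8997°
wrap1 = wrap2 = π + 2β = 213.7995°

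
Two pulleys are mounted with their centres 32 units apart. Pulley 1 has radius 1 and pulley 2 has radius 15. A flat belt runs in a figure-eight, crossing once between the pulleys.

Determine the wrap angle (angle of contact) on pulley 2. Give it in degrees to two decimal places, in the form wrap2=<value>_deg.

crossed belt: β = asin((r1+r2)/C) = asin(16/32) = 30.0000°
wrap1 = wrap2 = π + 2β = 240.0000°

wrap2=240.00_deg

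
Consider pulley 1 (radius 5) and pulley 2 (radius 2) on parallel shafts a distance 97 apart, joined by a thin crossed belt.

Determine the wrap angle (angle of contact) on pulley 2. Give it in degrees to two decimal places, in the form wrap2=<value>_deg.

crossed belt: β = asin((r1+r2)/C) = asin(7/97) = 4.1383°
wrap1 = wrap2 = π + 2β = 188.2767°

wrap2=188.28_deg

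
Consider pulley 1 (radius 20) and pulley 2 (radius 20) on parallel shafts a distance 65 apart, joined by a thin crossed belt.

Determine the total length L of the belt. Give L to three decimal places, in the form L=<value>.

L=281.163

crossed belt: β = asin((r1+r2)/C) = asin(40/65) = 37.9799°
wrap1 = wrap2 = π + 2β = 255.9597°
tangent length = C·cosβ = 51.2348
L = (r1+r2)·wrap + 2·C·cosβ = 40·4.4673 + 2·51.2348 = 281.1631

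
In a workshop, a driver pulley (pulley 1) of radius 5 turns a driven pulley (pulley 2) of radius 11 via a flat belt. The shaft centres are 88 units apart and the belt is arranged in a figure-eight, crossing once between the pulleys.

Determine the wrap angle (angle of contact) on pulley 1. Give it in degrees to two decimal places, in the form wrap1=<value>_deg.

wrap1=200.95_deg

crossed belt: β = asin((r1+r2)/C) = asin(16/88) = 10.4757°
wrap1 = wrap2 = π + 2β = 200.9514°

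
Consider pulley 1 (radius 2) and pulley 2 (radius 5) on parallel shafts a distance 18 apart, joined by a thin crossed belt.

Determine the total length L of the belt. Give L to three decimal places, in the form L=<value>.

L=60.749

crossed belt: β = asin((r1+r2)/C) = asin(7/18) = 22.8854°
wrap1 = wrap2 = π + 2β = 225.7708°
tangent length = C·cosβ = 16.5831
L = (r1+r2)·wrap + 2·C·cosβ = 7·3.9404 + 2·16.5831 = 60.7493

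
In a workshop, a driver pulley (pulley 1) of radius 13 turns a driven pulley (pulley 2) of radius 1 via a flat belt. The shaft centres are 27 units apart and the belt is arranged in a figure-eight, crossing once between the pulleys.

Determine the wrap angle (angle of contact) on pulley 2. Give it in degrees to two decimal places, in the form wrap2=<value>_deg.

crossed belt: β = asin((r1+r2)/C) = asin(14/27) = 31.2329°
wrap1 = wrap2 = π + 2β = 242.4659°

wrap2=242.47_deg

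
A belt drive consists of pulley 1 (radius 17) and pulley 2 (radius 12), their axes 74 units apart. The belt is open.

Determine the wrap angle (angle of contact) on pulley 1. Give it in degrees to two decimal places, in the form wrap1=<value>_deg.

wrap1=187.75_deg

open belt: β = asin((r2−r1)/C) = asin(-5/74) = -3.8743°
wrap1 = π − 2β = 187.7486°
wrap2 = π + 2β = 172.2514°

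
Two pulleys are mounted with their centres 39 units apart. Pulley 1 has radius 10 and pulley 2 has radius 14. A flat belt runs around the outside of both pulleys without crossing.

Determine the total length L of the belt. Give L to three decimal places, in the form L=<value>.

open belt: β = asin((r2−r1)/C) = asin(4/39) = 5.8868°
wrap1 = π − 2β = 168.2263°
wrap2 = π + 2β = 191.7737°
tangent length = C·cosβ = 38.7943
L = r1·wrap1 + r2·wrap2 + 2·C·cosβ = 10·2.9361 + 14·3.3471 + 2·38.7943 = 153.8088

L=153.809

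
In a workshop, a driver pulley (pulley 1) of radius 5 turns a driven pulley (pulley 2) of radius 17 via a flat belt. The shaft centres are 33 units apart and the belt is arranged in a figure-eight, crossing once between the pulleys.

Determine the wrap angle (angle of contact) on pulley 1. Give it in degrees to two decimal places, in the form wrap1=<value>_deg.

crossed belt: β = asin((r1+r2)/C) = asin(22/33) = 41.8103°
wrap1 = wrap2 = π + 2β = 263.6206°

wrap1=263.62_deg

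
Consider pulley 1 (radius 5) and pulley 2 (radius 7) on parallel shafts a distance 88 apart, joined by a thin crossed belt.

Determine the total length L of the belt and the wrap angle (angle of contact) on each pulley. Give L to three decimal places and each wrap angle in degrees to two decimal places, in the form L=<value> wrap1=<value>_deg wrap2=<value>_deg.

crossed belt: β = asin((r1+r2)/C) = asin(12/88) = 7.8375°
wrap1 = wrap2 = π + 2β = 195.6750°
tangent length = C·cosβ = 87.1780
L = (r1+r2)·wrap + 2·C·cosβ = 12·3.4152 + 2·87.1780 = 215.3380

L=215.338 wrap1=195.67_deg wrap2=195.67_deg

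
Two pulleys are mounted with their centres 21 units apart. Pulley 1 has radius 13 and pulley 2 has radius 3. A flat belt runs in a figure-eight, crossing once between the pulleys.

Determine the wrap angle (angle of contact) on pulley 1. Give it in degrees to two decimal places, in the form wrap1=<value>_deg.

crossed belt: β = asin((r1+r2)/C) = asin(16/21) = 49.6324°
wrap1 = wrap2 = π + 2β = 279.2648°

wrap1=279.26_deg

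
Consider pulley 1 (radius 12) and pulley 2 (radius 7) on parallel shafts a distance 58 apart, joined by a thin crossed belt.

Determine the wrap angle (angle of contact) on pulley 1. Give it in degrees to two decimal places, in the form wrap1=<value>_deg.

crossed belt: β = asin((r1+r2)/C) = asin(19/58) = 19.1223°
wrap1 = wrap2 = π + 2β = 218.2447°

wrap1=218.24_deg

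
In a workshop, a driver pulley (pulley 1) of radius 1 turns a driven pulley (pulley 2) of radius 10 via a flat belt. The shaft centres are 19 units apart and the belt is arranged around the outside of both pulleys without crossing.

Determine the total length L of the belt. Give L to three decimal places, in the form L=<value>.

L=76.906

open belt: β = asin((r2−r1)/C) = asin(9/19) = 28.2737°
wrap1 = π − 2β = 123.4526°
wrap2 = π + 2β = 236.5474°
tangent length = C·cosβ = 16.7332
L = r1·wrap1 + r2·wrap2 + 2·C·cosβ = 1·2.1547 + 10·4.1285 + 2·16.7332 = 76.9064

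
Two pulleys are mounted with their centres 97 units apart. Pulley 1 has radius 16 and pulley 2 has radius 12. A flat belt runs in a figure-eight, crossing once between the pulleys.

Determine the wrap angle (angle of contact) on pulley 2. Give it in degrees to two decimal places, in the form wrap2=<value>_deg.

wrap2=213.56_deg

crossed belt: β = asin((r1+r2)/C) = asin(28/97) = 16.7777°
wrap1 = wrap2 = π + 2β = 213.5555°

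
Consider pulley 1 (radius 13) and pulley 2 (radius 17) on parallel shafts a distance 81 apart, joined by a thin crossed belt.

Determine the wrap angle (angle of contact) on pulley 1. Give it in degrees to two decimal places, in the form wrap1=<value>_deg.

wrap1=223.48_deg

crossed belt: β = asin((r1+r2)/C) = asin(30/81) = 21.7385°
wrap1 = wrap2 = π + 2β = 223.4769°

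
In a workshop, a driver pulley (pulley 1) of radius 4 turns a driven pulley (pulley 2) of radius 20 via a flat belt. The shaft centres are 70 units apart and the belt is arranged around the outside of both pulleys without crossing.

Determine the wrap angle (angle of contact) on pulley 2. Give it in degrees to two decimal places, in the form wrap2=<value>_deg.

open belt: β = asin((r2−r1)/C) = asin(16/70) = 13.2130°
wrap1 = π − 2β = 153.5740°
wrap2 = π + 2β = 206.4260°

wrap2=206.43_deg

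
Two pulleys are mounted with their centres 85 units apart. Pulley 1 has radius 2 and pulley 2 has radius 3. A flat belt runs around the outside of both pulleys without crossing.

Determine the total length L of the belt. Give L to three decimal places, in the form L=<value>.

L=185.720

open belt: β = asin((r2−r1)/C) = asin(1/85) = 0.6741°
wrap1 = π − 2β = 178.6518°
wrap2 = π + 2β = 181.3482°
tangent length = C·cosβ = 84.9941
L = r1·wrap1 + r2·wrap2 + 2·C·cosβ = 2·3.1181 + 3·3.1651 + 2·84.9941 = 185.7197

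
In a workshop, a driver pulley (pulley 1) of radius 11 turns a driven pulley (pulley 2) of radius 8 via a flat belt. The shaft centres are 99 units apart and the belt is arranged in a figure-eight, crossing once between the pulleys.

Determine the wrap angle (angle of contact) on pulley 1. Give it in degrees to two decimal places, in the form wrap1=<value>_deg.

wrap1=202.13_deg

crossed belt: β = asin((r1+r2)/C) = asin(19/99) = 11.0648°
wrap1 = wrap2 = π + 2β = 202.1296°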